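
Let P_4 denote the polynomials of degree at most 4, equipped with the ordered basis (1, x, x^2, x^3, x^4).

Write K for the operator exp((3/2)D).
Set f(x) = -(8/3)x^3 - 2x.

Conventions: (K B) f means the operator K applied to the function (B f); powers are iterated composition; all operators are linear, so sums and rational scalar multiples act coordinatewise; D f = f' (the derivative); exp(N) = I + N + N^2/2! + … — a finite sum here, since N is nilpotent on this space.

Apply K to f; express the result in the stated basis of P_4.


g(x) = -(8/3)x^3 - 12x^2 - 20x - 12

order-1 term: -12x^2 - 3
order-2 term: -18x
order-3 term: -9
the series for exp((3/2)D) f terminates at order 3
exp((3/2)D) f = -(8/3)x^3 - 12x^2 - 20x - 12


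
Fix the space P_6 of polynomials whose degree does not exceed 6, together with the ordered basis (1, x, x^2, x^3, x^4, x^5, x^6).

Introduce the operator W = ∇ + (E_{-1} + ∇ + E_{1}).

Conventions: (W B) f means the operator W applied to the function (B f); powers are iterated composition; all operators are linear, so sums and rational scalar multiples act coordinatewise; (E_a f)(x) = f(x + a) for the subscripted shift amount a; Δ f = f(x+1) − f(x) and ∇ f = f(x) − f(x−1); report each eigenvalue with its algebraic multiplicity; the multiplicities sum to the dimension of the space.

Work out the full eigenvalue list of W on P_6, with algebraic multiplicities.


image of 1: 2
image of x: 2x + 2
image of x^2: 2x^2 + 4x
image of x^3: 2x^3 + 6x^2 + 2
image of x^4: 2x^4 + 8x^3 + 8x
image of x^5: 2x^5 + 10x^4 + 20x^2 + 2
image of x^6: 2x^6 + 12x^5 + 40x^3 + 12x
the matrix is upper triangular; its diagonal is (2, 2, 2, 2, 2, 2, 2)
for a triangular matrix the eigenvalues are the diagonal entries, with algebraic multiplicity their repetition count

λ = 2 (multiplicity 7)


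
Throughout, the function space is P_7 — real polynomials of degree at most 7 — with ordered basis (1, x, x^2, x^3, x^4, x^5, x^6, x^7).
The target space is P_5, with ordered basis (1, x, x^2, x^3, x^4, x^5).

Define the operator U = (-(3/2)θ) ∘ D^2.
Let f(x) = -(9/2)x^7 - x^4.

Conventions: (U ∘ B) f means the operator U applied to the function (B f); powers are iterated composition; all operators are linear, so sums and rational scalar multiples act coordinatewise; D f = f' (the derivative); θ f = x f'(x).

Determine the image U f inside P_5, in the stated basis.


D f = -(63/2)x^6 - 4x^3
D D f = -189x^5 - 12x^2
θ D^2 f = -945x^5 - 24x^2
(-(3/2)θ) D^2 f = (2835/2)x^5 + 36x^2

g(x) = (2835/2)x^5 + 36x^2


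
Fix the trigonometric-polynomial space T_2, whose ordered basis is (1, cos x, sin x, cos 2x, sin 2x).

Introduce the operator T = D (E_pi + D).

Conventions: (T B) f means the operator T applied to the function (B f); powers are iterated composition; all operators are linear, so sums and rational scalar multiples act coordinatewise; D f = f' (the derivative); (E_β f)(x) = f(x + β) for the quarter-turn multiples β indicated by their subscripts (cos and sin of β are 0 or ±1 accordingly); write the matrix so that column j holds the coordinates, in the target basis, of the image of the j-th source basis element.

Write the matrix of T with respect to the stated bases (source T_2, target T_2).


the matrix is [[0, 0, 0, 0, 0]; [0, -1, -1, 0, 0]; [0, 1, -1, 0, 0]; [0, 0, 0, -4, 2]; [0, 0, 0, -2, -4]] (rows listed top to bottom)

image of 1: 0
image of cos x: -cos x + sin x
image of sin x: -cos x - sin x
image of cos 2x: -4cos 2x - 2sin 2x
image of sin 2x: 2cos 2x - 4sin 2x
each image's coordinates form column j of the matrix


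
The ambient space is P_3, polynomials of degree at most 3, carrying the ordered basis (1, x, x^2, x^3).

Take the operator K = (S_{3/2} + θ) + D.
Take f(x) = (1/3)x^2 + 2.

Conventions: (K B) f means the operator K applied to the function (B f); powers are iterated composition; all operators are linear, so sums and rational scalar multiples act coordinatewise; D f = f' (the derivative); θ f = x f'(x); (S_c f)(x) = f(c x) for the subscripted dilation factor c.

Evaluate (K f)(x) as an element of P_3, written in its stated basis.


S_{3/2} f = (3/4)x^2 + 2
θ f = (2/3)x^2
(S_{3/2} + θ) f = (17/12)x^2 + 2
D f = (2/3)x
((S_{3/2} + θ) + D) f = (17/12)x^2 + (2/3)x + 2

the result is g(x) = (17/12)x^2 + (2/3)x + 2


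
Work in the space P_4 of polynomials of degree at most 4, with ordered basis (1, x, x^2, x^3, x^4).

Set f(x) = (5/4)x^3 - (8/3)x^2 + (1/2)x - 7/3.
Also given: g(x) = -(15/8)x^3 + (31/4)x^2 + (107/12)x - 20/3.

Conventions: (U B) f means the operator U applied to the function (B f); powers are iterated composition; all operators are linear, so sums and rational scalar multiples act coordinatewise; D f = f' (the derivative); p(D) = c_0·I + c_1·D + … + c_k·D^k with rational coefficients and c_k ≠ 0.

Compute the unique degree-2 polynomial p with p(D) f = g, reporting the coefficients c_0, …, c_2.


c_0 = -3/2, c_1 = 1, c_2 = 2

D^0 f = (5/4)x^3 - (8/3)x^2 + (1/2)x - 7/3
D^1 f = (15/4)x^2 - (16/3)x + 1/2
D^2 f = (15/2)x - 16/3
matching coefficients of g against c_0 f + c_1 Df + … from the top degree down determines the c_i
solution: c_0 = -3/2, c_1 = 1, c_2 = 2


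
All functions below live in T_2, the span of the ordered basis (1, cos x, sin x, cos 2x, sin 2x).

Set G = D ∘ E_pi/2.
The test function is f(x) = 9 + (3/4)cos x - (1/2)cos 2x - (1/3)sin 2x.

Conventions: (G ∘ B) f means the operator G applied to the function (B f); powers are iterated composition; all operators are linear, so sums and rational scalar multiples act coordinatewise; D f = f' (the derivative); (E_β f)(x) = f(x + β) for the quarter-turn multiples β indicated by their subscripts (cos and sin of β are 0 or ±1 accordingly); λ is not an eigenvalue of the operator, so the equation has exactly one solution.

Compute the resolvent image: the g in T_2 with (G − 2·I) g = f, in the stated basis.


the image equals g(x) = -9/2 - (1/4)cos x + (1/24)cos 2x + (5/24)sin 2x

write g with unknown coordinates in the stated basis and equate coefficients in (G − 2·I) g = f
solving from the highest basis element down gives g = -9/2 - (1/4)cos x + (1/24)cos 2x + (5/24)sin 2x
check: G g = (1/4)cos x - (5/12)cos 2x + (1/12)sin 2x
so G g − 2·g = 9 + (3/4)cos x - (1/2)cos 2x - (1/3)sin 2x = f ✓


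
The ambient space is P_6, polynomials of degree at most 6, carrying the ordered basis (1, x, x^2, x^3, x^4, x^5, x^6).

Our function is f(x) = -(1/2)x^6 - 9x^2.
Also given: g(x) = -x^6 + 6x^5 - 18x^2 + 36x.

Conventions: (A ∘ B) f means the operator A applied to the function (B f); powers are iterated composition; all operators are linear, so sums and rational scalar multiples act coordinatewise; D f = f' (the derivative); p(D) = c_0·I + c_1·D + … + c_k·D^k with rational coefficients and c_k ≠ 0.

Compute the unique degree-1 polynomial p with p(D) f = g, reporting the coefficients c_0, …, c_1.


c_0 = 2, c_1 = -2

D^0 f = -(1/2)x^6 - 9x^2
D^1 f = -3x^5 - 18x
matching coefficients of g against c_0 f + c_1 Df + … from the top degree down determines the c_i
solution: c_0 = 2, c_1 = -2


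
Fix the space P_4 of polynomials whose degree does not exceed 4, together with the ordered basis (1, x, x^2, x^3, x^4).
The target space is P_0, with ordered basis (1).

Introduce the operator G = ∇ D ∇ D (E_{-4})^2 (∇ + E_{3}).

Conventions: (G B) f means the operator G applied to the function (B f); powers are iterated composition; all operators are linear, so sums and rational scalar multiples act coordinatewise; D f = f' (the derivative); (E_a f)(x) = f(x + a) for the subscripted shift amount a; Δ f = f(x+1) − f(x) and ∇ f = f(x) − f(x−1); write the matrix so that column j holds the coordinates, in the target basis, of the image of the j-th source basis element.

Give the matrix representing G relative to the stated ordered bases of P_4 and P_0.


image of 1: 0
image of x: 0
image of x^2: 0
image of x^3: 0
image of x^4: 24
each image's coordinates form column j of the matrix

the matrix is [[0, 0, 0, 0, 24]] (rows listed top to bottom)


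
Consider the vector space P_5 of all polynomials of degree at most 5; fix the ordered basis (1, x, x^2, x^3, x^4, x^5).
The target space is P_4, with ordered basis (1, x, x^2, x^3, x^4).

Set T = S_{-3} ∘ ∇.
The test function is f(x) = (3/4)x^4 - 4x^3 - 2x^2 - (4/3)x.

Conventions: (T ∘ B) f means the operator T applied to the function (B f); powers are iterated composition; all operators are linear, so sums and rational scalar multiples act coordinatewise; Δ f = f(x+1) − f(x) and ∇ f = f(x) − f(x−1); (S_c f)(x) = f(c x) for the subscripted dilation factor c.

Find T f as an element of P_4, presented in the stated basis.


∇ f = 3x^3 - (33/2)x^2 + 11x - 49/12
S_{-3} ∇ f = -81x^3 - (297/2)x^2 - 33x - 49/12

the result is g(x) = -81x^3 - (297/2)x^2 - 33x - 49/12


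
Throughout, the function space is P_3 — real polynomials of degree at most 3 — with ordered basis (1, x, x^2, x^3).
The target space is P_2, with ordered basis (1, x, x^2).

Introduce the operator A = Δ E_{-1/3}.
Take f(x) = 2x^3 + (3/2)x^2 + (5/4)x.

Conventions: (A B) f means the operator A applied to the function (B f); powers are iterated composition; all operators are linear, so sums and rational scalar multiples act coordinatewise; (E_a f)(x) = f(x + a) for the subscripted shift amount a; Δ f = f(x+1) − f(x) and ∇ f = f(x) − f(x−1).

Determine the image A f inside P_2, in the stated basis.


the image equals g(x) = 6x^2 + 5x + 29/12

E_{-1/3} f = 2x^3 - (1/2)x^2 + (11/12)x - 35/108
Δ E_{-1/3} f = 6x^2 + 5x + 29/12


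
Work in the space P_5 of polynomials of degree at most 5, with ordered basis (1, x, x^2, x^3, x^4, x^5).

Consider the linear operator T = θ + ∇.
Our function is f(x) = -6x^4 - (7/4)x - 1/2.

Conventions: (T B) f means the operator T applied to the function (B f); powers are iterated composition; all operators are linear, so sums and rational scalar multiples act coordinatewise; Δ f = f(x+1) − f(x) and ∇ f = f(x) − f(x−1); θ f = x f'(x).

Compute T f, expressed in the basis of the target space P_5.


θ f = -24x^4 - (7/4)x
∇ f = -24x^3 + 36x^2 - 24x + 17/4
(θ + ∇) f = -24x^4 - 24x^3 + 36x^2 - (103/4)x + 17/4

g(x) = -24x^4 - 24x^3 + 36x^2 - (103/4)x + 17/4


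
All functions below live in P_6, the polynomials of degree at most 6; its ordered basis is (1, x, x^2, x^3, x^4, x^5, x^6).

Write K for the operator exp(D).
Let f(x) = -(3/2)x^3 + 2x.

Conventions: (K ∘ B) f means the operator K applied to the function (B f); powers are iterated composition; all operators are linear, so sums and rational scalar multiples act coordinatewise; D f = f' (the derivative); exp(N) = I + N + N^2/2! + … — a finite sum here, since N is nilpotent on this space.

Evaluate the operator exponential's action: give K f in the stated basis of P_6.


order-1 term: -(9/2)x^2 + 2
order-2 term: -(9/2)x
order-3 term: -3/2
the series for exp(D) f terminates at order 3
exp(D) f = -(3/2)x^3 - (9/2)x^2 - (5/2)x + 1/2

g(x) = -(3/2)x^3 - (9/2)x^2 - (5/2)x + 1/2


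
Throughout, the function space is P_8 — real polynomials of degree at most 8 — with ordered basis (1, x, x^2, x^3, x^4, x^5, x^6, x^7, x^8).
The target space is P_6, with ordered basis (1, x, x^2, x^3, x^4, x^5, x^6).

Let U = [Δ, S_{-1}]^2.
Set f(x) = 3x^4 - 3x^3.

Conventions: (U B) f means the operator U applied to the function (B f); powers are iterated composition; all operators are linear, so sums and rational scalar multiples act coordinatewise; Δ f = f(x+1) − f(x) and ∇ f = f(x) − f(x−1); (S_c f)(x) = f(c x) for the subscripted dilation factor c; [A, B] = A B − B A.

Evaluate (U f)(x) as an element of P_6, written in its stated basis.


the image equals g(x) = -144x^2 + 72x - 96

S_{-1} f = 3x^4 + 3x^3
Δ S_{-1} f = 12x^3 + 27x^2 + 21x + 6
Δ f = 12x^3 + 9x^2 + 3x
S_{-1} Δ f = -12x^3 + 9x^2 - 3x
[Δ, S_{-1}] f = 24x^3 + 18x^2 + 24x + 6
S_{-1} [Δ, S_{-1}] f = -24x^3 + 18x^2 - 24x + 6
Δ S_{-1} [Δ, S_{-1}] f = -72x^2 - 36x - 30
Δ [Δ, S_{-1}] f = 72x^2 + 108x + 66
S_{-1} Δ [Δ, S_{-1}] f = 72x^2 - 108x + 66
[Δ, S_{-1}] [Δ, S_{-1}] f = -144x^2 + 72x - 96


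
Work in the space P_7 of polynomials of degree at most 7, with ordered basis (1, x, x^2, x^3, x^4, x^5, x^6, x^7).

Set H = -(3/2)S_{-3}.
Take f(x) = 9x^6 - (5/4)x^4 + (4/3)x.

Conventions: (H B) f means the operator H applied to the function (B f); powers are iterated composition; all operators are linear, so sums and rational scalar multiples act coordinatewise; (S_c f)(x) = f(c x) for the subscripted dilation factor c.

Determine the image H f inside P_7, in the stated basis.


the result is g(x) = -(19683/2)x^6 + (1215/8)x^4 + 6x

S_{-3} f = 6561x^6 - (405/4)x^4 - 4x
(-(3/2)S_{-3}) f = -(19683/2)x^6 + (1215/8)x^4 + 6x


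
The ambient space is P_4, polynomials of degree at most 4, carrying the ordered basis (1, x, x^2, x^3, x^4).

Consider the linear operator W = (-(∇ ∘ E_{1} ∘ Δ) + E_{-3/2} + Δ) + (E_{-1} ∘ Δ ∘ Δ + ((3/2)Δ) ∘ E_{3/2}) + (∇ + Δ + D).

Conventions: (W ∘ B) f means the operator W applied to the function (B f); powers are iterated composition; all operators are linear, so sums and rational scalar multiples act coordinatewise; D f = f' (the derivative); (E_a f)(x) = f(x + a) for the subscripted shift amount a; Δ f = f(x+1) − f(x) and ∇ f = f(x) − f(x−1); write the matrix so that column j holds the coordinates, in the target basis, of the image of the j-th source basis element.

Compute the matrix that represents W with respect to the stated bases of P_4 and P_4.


image of 1: 1
image of x: x + 4
image of x^2: x^2 + 8x + 37/4
image of x^3: x^3 + 12x^2 + (111/4)x + 12
image of x^4: x^4 + 16x^3 + (111/2)x^2 + 48x + 721/16
each image's coordinates form column j of the matrix

the matrix is [[1, 4, 37/4, 12, 721/16]; [0, 1, 8, 111/4, 48]; [0, 0, 1, 12, 111/2]; [0, 0, 0, 1, 16]; [0, 0, 0, 0, 1]] (rows listed top to bottom)


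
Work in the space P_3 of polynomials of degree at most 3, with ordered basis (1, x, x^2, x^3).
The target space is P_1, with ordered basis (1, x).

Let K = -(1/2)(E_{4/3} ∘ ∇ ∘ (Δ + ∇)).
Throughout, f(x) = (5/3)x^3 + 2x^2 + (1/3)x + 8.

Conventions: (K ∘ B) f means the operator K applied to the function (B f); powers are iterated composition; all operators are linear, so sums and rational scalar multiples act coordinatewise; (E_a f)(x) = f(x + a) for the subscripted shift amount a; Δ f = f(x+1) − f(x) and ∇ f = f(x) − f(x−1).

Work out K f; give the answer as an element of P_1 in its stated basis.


the image equals g(x) = -10x - 37/3

Δ f = 5x^2 + 9x + 4
∇ f = 5x^2 - x
(Δ + ∇) f = 10x^2 + 8x + 4
∇ (Δ + ∇) f = 20x - 2
E_{4/3} ∇ (Δ + ∇) f = 20x + 74/3
(-(1/2)(E_{4/3} ∘ ∇ ∘ (Δ + ∇))) f = -10x - 37/3


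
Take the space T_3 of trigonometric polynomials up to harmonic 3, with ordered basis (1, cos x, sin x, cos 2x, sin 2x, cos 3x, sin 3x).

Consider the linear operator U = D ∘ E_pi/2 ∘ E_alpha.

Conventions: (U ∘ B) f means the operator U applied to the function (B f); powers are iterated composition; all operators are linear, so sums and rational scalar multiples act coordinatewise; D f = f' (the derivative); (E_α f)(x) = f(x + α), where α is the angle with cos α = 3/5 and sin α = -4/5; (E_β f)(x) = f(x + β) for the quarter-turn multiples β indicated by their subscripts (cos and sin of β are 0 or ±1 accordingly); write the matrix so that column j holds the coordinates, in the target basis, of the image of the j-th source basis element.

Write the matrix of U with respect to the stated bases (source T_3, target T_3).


image of 1: 0
image of cos x: -(3/5)cos x - (4/5)sin x
image of sin x: (4/5)cos x - (3/5)sin x
image of cos 2x: -(48/25)cos 2x - (14/25)sin 2x
image of sin 2x: (14/25)cos 2x - (48/25)sin 2x
image of cos 3x: -(351/125)cos 3x + (132/125)sin 3x
image of sin 3x: -(132/125)cos 3x - (351/125)sin 3x
each image's coordinates form column j of the matrix

the matrix is [[0, 0, 0, 0, 0, 0, 0]; [0, -3/5, 4/5, 0, 0, 0, 0]; [0, -4/5, -3/5, 0, 0, 0, 0]; [0, 0, 0, -48/25, 14/25, 0, 0]; [0, 0, 0, -14/25, -48/25, 0, 0]; [0, 0, 0, 0, 0, -351/125, -132/125]; [0, 0, 0, 0, 0, 132/125, -351/125]] (rows listed top to bottom)


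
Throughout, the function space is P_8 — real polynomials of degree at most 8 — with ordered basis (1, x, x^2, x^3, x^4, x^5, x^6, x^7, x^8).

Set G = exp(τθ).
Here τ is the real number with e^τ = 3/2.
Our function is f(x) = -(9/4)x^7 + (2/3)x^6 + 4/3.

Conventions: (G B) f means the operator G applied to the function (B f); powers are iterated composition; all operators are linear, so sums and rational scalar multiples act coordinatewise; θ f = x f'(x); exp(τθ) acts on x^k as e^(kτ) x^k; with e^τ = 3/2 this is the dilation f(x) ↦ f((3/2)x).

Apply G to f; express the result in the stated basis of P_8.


g(x) = -(19683/512)x^7 + (243/32)x^6 + 4/3

exp(τθ) x^k = e^(kτ) x^k; with e^τ = 3/2 this sends x^k to (3/2)^k x^k
x^6 ↦ 729/64 x^6
x^7 ↦ 2187/128 x^7
applying this coordinatewise to f: exp(τθ) f = -(19683/512)x^7 + (243/32)x^6 + 4/3


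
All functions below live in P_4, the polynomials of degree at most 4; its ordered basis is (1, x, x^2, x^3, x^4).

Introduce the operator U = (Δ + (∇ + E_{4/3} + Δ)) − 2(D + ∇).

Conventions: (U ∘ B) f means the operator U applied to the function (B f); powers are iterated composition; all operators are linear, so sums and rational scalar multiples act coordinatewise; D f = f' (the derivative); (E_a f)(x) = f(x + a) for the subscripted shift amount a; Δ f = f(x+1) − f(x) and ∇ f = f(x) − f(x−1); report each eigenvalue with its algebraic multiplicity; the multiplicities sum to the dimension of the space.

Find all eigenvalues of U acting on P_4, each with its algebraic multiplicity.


image of 1: 1
image of x: x + 1/3
image of x^2: x^2 + (2/3)x + 43/9
image of x^3: x^3 + x^2 + (43/3)x + 91/27
image of x^4: x^4 + (4/3)x^3 + (86/3)x^2 + (364/27)x + 499/81
the matrix is upper triangular; its diagonal is (1, 1, 1, 1, 1)
for a triangular matrix the eigenvalues are the diagonal entries, with algebraic multiplicity their repetition count

λ = 1 (multiplicity 5)


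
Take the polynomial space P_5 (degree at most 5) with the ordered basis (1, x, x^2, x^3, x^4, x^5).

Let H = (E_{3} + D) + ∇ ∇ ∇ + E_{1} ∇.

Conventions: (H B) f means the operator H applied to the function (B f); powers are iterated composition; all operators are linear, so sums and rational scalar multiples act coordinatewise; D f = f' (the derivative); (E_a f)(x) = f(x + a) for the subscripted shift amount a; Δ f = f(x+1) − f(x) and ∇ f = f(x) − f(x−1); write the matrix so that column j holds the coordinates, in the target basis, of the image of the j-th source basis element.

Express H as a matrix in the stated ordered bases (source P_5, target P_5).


the matrix is [[1, 5, 10, 34, 46, 394]; [0, 1, 10, 30, 136, 230]; [0, 0, 1, 15, 60, 340]; [0, 0, 0, 1, 20, 100]; [0, 0, 0, 0, 1, 25]; [0, 0, 0, 0, 0, 1]] (rows listed top to bottom)

image of 1: 1
image of x: x + 5
image of x^2: x^2 + 10x + 10
image of x^3: x^3 + 15x^2 + 30x + 34
image of x^4: x^4 + 20x^3 + 60x^2 + 136x + 46
image of x^5: x^5 + 25x^4 + 100x^3 + 340x^2 + 230x + 394
each image's coordinates form column j of the matrix


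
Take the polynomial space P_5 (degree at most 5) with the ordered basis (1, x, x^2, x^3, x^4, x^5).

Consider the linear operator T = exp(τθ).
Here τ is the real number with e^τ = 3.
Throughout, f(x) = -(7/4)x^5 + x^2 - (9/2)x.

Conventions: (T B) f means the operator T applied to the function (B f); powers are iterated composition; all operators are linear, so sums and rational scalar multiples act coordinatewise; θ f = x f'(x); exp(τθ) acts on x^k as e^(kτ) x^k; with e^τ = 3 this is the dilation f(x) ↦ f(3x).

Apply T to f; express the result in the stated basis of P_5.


the result is g(x) = -(1701/4)x^5 + 9x^2 - (27/2)x

exp(τθ) x^k = e^(kτ) x^k; with e^τ = 3 this sends x^k to 3^k x^k
x ↦ 3 x
x^2 ↦ 9 x^2
x^5 ↦ 243 x^5
applying this coordinatewise to f: exp(τθ) f = -(1701/4)x^5 + 9x^2 - (27/2)x


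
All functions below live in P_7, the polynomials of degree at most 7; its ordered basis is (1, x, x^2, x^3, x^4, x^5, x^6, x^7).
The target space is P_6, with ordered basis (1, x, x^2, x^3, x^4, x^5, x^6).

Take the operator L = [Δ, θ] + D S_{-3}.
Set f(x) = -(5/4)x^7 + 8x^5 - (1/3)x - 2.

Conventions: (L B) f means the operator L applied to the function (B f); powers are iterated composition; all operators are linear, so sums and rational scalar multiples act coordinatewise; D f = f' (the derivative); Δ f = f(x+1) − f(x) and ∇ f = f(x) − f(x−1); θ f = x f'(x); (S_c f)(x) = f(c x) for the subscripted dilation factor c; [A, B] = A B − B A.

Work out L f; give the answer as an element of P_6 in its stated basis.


θ f = -(35/4)x^7 + 40x^5 - (1/3)x
Δ θ f = -(245/4)x^6 - (735/4)x^5 - (425/4)x^4 + (375/4)x^3 + (865/4)x^2 + (555/4)x + 371/12
Δ f = -(35/4)x^6 - (105/4)x^5 - (15/4)x^4 + (145/4)x^3 + (215/4)x^2 + (125/4)x + 77/12
θ Δ f = -(105/2)x^6 - (525/4)x^5 - 15x^4 + (435/4)x^3 + (215/2)x^2 + (125/4)x
[Δ, θ] f = -(35/4)x^6 - (105/2)x^5 - (365/4)x^4 - 15x^3 + (435/4)x^2 + (215/2)x + 371/12
S_{-3} f = (10935/4)x^7 - 1944x^5 + x - 2
D S_{-3} f = (76545/4)x^6 - 9720x^4 + 1
([Δ, θ] + D S_{-3}) f = (38255/2)x^6 - (105/2)x^5 - (39245/4)x^4 - 15x^3 + (435/4)x^2 + (215/2)x + 383/12

the result is g(x) = (38255/2)x^6 - (105/2)x^5 - (39245/4)x^4 - 15x^3 + (435/4)x^2 + (215/2)x + 383/12


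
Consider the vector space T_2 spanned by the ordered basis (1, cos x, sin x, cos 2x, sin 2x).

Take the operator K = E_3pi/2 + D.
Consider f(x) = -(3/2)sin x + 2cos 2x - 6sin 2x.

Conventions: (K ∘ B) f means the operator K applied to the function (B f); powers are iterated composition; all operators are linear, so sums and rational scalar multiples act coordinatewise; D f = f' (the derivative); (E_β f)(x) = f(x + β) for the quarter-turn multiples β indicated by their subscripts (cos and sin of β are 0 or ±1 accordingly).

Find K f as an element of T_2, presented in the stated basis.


E_3pi/2 f = (3/2)cos x - 2cos 2x + 6sin 2x
D f = -(3/2)cos x - 12cos 2x - 4sin 2x
(E_3pi/2 + D) f = -14cos 2x + 2sin 2x

g(x) = -14cos 2x + 2sin 2x


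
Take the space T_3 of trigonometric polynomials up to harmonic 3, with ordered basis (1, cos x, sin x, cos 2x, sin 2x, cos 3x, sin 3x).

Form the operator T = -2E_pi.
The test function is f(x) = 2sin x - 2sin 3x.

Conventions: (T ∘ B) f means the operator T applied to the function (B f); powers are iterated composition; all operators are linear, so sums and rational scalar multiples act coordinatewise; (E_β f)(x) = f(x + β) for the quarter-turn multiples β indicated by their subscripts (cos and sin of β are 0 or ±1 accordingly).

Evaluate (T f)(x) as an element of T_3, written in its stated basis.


g(x) = 4sin x - 4sin 3x

E_pi f = -2sin x + 2sin 3x
(-2E_pi) f = 4sin x - 4sin 3x


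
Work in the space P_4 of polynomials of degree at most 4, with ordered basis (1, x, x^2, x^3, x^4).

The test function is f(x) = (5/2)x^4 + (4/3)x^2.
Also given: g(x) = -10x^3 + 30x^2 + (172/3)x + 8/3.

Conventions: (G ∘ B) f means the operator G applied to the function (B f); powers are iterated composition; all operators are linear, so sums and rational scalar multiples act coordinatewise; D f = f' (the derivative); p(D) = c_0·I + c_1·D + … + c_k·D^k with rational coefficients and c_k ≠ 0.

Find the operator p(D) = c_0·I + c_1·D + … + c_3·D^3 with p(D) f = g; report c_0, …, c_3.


D^0 f = (5/2)x^4 + (4/3)x^2
D^1 f = 10x^3 + (8/3)x
D^2 f = 30x^2 + 8/3
D^3 f = 60x
matching coefficients of g against c_0 f + c_1 Df + … from the top degree down determines the c_i
solution: c_0 = 0, c_1 = -1, c_2 = 1, c_3 = 1

c_0 = 0, c_1 = -1, c_2 = 1, c_3 = 1


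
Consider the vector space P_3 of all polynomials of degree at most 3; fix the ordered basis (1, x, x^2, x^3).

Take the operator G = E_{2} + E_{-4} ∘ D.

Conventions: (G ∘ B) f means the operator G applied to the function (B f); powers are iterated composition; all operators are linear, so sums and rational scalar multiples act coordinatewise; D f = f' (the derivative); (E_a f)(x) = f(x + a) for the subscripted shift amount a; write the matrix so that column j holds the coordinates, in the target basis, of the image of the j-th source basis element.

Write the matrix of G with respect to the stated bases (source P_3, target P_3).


the matrix is [[1, 3, -4, 56]; [0, 1, 6, -12]; [0, 0, 1, 9]; [0, 0, 0, 1]] (rows listed top to bottom)

image of 1: 1
image of x: x + 3
image of x^2: x^2 + 6x - 4
image of x^3: x^3 + 9x^2 - 12x + 56
each image's coordinates form column j of the matrix


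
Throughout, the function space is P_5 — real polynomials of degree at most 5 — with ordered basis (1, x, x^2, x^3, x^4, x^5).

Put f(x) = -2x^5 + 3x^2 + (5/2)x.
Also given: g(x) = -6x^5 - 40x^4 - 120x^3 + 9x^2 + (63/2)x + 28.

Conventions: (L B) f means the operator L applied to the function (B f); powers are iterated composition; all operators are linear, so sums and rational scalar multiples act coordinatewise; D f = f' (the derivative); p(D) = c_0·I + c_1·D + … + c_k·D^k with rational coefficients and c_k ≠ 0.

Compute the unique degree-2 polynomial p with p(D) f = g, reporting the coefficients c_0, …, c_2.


D^0 f = -2x^5 + 3x^2 + (5/2)x
D^1 f = -10x^4 + 6x + 5/2
D^2 f = -40x^3 + 6
matching coefficients of g against c_0 f + c_1 Df + … from the top degree down determines the c_i
solution: c_0 = 3, c_1 = 4, c_2 = 3

p(D) = 3·I + 4·D + 3·D^2, i.e. c_0 = 3, c_1 = 4, c_2 = 3


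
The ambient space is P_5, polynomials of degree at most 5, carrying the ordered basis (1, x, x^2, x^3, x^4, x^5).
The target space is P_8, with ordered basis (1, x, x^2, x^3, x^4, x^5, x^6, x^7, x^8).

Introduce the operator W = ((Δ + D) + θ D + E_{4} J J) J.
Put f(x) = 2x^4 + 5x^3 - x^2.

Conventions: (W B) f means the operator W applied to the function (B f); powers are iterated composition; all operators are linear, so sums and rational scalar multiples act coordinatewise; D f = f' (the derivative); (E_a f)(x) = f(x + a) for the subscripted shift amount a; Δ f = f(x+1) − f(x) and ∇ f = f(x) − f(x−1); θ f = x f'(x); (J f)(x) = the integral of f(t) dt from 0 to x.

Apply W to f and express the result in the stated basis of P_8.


J f = (2/5)x^5 + (5/4)x^4 - (1/3)x^3
Δ J f = 2x^4 + 9x^3 + (21/2)x^2 + 6x + 79/60
D J f = 2x^4 + 5x^3 - x^2
(Δ + D) J f = 4x^4 + 14x^3 + (19/2)x^2 + 6x + 79/60
D J f = 2x^4 + 5x^3 - x^2
θ D J f = 8x^4 + 15x^3 - 2x^2
J J f = (1/15)x^6 + (1/4)x^5 - (1/12)x^4
J J J f = (1/105)x^7 + (1/24)x^6 - (1/60)x^5
E_{4} J J J f = (1/105)x^7 + (37/120)x^6 + (251/60)x^5 + 31x^4 + 136x^3 + (5312/15)x^2 + (7616/15)x + 32512/105
((Δ + D) + θ D + E_{4} J J) J f = (1/105)x^7 + (37/120)x^6 + (251/60)x^5 + 43x^4 + 165x^3 + (10849/30)x^2 + (7706/15)x + 130601/420

the image equals g(x) = (1/105)x^7 + (37/120)x^6 + (251/60)x^5 + 43x^4 + 165x^3 + (10849/30)x^2 + (7706/15)x + 130601/420


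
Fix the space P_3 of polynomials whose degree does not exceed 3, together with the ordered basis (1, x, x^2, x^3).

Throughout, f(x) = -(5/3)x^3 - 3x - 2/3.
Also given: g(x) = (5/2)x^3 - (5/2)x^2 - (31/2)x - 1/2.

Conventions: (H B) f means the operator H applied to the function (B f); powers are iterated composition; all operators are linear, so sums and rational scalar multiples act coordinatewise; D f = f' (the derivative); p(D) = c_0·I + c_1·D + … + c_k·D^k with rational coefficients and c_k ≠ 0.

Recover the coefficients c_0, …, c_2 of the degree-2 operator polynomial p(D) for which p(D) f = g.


D^0 f = -(5/3)x^3 - 3x - 2/3
D^1 f = -5x^2 - 3
D^2 f = -10x
matching coefficients of g against c_0 f + c_1 Df + … from the top degree down determines the c_i
solution: c_0 = -3/2, c_1 = 1/2, c_2 = 2

p(D) = -(3/2)·I + (1/2)·D + 2·D^2, i.e. c_0 = -3/2, c_1 = 1/2, c_2 = 2


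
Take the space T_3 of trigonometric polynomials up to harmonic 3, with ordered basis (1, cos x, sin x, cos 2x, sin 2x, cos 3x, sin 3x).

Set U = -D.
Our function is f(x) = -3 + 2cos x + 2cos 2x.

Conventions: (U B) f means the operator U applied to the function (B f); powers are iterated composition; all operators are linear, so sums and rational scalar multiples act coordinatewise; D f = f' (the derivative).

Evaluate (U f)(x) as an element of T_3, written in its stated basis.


D f = -2sin x - 4sin 2x
(-D) f = 2sin x + 4sin 2x

the result is g(x) = 2sin x + 4sin 2x


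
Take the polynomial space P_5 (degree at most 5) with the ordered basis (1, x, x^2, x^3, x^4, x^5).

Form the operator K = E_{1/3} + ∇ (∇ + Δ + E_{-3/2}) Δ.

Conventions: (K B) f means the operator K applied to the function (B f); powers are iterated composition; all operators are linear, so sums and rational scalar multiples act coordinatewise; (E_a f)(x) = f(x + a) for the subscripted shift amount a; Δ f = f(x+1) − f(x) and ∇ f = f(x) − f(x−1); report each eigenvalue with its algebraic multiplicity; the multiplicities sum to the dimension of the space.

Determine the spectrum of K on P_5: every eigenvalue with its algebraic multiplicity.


λ = 1 (multiplicity 6)

image of 1: 1
image of x: x + 1/3
image of x^2: x^2 + (2/3)x + 19/9
image of x^3: x^3 + x^2 + (19/3)x + 82/27
image of x^4: x^4 + (4/3)x^3 + (38/3)x^2 + (328/27)x + 2350/81
image of x^5: x^5 + (5/3)x^4 + (190/9)x^3 + (820/27)x^2 + (11750/81)x - 10933/486
the matrix is upper triangular; its diagonal is (1, 1, 1, 1, 1, 1)
for a triangular matrix the eigenvalues are the diagonal entries, with algebraic multiplicity their repetition count


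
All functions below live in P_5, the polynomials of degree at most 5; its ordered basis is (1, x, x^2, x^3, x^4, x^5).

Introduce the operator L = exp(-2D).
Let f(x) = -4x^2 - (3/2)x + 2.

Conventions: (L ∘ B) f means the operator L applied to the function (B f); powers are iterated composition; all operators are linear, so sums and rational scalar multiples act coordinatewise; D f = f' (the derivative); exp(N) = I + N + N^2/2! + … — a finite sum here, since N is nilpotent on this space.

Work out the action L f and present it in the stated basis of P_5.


the image equals g(x) = -4x^2 + (29/2)x - 11

order-1 term: 16x + 3
order-2 term: -16
the series for exp(-2D) f terminates at order 2
exp(-2D) f = -4x^2 + (29/2)x - 11


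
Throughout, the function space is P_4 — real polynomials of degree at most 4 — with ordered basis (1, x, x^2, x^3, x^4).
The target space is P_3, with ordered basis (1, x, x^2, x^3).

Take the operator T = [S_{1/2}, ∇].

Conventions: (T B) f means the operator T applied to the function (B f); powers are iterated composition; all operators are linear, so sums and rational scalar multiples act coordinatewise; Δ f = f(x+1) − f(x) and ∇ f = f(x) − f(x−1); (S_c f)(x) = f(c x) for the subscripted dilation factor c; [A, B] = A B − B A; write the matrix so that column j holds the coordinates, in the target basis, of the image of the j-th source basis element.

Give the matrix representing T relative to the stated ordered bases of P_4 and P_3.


image of 1: 0
image of x: 1/2
image of x^2: (1/2)x - 3/4
image of x^3: (3/8)x^2 - (9/8)x + 7/8
image of x^4: (1/4)x^3 - (9/8)x^2 + (7/4)x - 15/16
each image's coordinates form column j of the matrix

the matrix is [[0, 1/2, -3/4, 7/8, -15/16]; [0, 0, 1/2, -9/8, 7/4]; [0, 0, 0, 3/8, -9/8]; [0, 0, 0, 0, 1/4]] (rows listed top to bottom)


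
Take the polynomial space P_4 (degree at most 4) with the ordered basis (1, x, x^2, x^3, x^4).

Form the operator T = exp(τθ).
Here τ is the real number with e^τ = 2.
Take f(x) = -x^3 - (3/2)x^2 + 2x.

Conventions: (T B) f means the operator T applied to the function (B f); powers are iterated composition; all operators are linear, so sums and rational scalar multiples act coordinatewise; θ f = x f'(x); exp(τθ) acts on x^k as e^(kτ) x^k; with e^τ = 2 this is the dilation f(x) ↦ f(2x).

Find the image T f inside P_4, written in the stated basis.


the image equals g(x) = -8x^3 - 6x^2 + 4x

exp(τθ) x^k = e^(kτ) x^k; with e^τ = 2 this sends x^k to 2^k x^k
x ↦ 2 x
x^2 ↦ 4 x^2
x^3 ↦ 8 x^3
applying this coordinatewise to f: exp(τθ) f = -8x^3 - 6x^2 + 4x


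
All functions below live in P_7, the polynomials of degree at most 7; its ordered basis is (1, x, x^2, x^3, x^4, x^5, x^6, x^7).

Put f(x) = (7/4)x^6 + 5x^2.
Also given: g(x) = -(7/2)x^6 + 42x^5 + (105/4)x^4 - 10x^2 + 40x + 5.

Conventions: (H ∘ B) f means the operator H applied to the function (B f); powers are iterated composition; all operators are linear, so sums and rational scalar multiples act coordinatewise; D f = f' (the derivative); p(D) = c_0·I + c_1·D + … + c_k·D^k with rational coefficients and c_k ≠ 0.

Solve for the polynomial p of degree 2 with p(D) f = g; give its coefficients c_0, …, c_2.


p(D) = -2·I + 4·D + (1/2)·D^2, i.e. c_0 = -2, c_1 = 4, c_2 = 1/2

D^0 f = (7/4)x^6 + 5x^2
D^1 f = (21/2)x^5 + 10x
D^2 f = (105/2)x^4 + 10
matching coefficients of g against c_0 f + c_1 Df + … from the top degree down determines the c_i
solution: c_0 = -2, c_1 = 4, c_2 = 1/2


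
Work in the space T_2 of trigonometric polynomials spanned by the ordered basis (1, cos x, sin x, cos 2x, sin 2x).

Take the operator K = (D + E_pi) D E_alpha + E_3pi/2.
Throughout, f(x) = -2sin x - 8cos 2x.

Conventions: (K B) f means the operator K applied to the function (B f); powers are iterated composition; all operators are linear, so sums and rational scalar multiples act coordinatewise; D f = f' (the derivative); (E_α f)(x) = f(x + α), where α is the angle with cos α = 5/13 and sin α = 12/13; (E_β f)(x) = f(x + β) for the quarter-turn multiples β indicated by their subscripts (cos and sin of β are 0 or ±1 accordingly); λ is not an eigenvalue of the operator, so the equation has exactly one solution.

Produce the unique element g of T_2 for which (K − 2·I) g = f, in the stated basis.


the result is g(x) = -(60/97)cos x + (38/97)sin x + (2168/3485)cos 2x + (5744/3485)sin 2x

write g with unknown coordinates in the stated basis and equate coefficients in (K − 2·I) g = f
solving from the highest basis element down gives g = -(60/97)cos x + (38/97)sin x + (2168/3485)cos 2x + (5744/3485)sin 2x
check: K g = -(120/97)cos x - (118/97)sin x - (23544/3485)cos 2x + (11488/3485)sin 2x
so K g − 2·g = -2sin x - 8cos 2x = f ✓


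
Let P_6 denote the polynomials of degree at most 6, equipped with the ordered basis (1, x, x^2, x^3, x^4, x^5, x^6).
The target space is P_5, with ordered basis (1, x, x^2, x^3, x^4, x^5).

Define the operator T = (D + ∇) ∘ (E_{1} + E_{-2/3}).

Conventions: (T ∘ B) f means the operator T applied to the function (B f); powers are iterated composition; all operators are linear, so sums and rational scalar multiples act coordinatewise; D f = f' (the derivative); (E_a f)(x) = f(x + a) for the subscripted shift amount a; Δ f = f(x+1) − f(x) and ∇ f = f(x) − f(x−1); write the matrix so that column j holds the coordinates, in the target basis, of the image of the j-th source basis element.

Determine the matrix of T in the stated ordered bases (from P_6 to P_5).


image of 1: 0
image of x: 4
image of x^2: 8x - 2/3
image of x^3: 12x^2 - 2x + 29/3
image of x^4: 16x^3 - 4x^2 + (116/3)x - 100/27
image of x^5: 20x^4 - (20/3)x^3 + (290/3)x^2 - (500/27)x + 1597/81
image of x^6: 24x^5 - 10x^4 + (580/3)x^3 - (500/9)x^2 + (3194/27)x - 1226/81
each image's coordinates form column j of the matrix

the matrix is [[0, 4, -2/3, 29/3, -100/27, 1597/81, -1226/81]; [0, 0, 8, -2, 116/3, -500/27, 3194/27]; [0, 0, 0, 12, -4, 290/3, -500/9]; [0, 0, 0, 0, 16, -20/3, 580/3]; [0, 0, 0, 0, 0, 20, -10]; [0, 0, 0, 0, 0, 0, 24]] (rows listed top to bottom)


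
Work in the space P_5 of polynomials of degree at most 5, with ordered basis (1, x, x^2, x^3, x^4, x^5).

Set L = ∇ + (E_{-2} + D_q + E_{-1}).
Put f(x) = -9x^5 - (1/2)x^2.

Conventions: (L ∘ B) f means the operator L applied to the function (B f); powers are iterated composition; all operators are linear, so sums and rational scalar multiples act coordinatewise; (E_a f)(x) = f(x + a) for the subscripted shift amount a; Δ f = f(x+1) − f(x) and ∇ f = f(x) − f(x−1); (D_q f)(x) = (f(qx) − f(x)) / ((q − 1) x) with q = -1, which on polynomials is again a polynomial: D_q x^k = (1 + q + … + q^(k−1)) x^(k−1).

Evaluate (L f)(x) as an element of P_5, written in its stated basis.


∇ f = -45x^4 + 90x^3 - 90x^2 + 44x - 17/2
E_{-2} f = -9x^5 + 90x^4 - 360x^3 + (1439/2)x^2 - 718x + 286
D_q f = -9x^4
E_{-1} f = -9x^5 + 45x^4 - 90x^3 + (179/2)x^2 - 44x + 17/2
(E_{-2} + D_q + E_{-1}) f = -18x^5 + 126x^4 - 450x^3 + 809x^2 - 762x + 589/2
(∇ + (E_{-2} + D_q + E_{-1})) f = -18x^5 + 81x^4 - 360x^3 + 719x^2 - 718x + 286

the image equals g(x) = -18x^5 + 81x^4 - 360x^3 + 719x^2 - 718x + 286


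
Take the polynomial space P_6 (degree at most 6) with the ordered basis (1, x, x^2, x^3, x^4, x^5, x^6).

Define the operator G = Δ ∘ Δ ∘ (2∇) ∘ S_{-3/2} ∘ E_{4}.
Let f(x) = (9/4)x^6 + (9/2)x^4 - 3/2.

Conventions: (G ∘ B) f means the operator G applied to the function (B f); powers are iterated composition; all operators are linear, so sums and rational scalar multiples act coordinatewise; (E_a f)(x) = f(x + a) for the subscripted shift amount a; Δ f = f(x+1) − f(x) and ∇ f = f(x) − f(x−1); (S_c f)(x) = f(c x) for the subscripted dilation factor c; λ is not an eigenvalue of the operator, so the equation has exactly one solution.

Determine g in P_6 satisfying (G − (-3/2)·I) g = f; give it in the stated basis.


g(x) = (3/2)x^6 + 3x^4 - (10935/4)x^3 + (142155/8)x^2 - (328293/8)x - 324089/8

write g with unknown coordinates in the stated basis and equate coefficients in (G − (-3/2)·I) g = f
solving from the highest basis element down gives g = (3/2)x^6 + 3x^4 - (10935/4)x^3 + (142155/8)x^2 - (328293/8)x - 324089/8
check: G g = (32805/8)x^3 - (426465/16)x^2 + (984879/16)x + 972243/16
so G g − (-3/2)·g = (9/4)x^6 + (9/2)x^4 - 3/2 = f ✓


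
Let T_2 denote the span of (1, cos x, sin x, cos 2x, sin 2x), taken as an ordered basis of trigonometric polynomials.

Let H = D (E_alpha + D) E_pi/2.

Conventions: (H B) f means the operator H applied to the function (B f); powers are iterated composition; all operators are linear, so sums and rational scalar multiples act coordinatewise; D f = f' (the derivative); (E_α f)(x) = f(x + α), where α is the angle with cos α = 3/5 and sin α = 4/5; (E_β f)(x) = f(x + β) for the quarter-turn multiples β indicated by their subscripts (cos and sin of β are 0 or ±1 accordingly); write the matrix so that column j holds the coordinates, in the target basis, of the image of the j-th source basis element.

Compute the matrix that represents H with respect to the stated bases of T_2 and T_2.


image of 1: 0
image of cos x: -(3/5)cos x + (9/5)sin x
image of sin x: -(9/5)cos x - (3/5)sin x
image of cos 2x: (148/25)cos 2x - (14/25)sin 2x
image of sin 2x: (14/25)cos 2x + (148/25)sin 2x
each image's coordinates form column j of the matrix

the matrix is [[0, 0, 0, 0, 0]; [0, -3/5, -9/5, 0, 0]; [0, 9/5, -3/5, 0, 0]; [0, 0, 0, 148/25, 14/25]; [0, 0, 0, -14/25, 148/25]] (rows listed top to bottom)


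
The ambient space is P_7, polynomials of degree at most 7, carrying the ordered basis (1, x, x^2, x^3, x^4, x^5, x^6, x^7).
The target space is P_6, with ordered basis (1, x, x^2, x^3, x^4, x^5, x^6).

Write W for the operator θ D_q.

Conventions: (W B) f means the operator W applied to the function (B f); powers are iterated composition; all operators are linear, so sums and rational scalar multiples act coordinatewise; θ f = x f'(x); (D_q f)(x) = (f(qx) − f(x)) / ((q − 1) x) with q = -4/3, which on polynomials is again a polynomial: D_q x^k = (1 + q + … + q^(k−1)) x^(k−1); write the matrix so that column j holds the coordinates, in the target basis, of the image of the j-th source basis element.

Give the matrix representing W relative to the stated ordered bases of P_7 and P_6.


the matrix is [[0, 0, 0, 0, 0, 0, 0, 0]; [0, 0, -1/3, 0, 0, 0, 0, 0]; [0, 0, 0, 26/9, 0, 0, 0, 0]; [0, 0, 0, 0, -25/9, 0, 0, 0]; [0, 0, 0, 0, 0, 724/81, 0, 0]; [0, 0, 0, 0, 0, 0, -2405/243, 0]; [0, 0, 0, 0, 0, 0, 0, 5306/243]] (rows listed top to bottom)

image of 1: 0
image of x: 0
image of x^2: -(1/3)x
image of x^3: (26/9)x^2
image of x^4: -(25/9)x^3
image of x^5: (724/81)x^4
image of x^6: -(2405/243)x^5
image of x^7: (5306/243)x^6
each image's coordinates form column j of the matrix
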